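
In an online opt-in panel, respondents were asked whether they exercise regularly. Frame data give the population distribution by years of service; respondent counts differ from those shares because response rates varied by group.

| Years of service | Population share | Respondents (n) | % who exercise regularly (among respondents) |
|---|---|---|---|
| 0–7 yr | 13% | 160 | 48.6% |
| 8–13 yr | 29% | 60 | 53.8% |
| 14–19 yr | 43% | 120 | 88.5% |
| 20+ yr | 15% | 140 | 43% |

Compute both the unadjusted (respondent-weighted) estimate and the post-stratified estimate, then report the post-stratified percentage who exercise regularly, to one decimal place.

66.4%

Without adjustment, the pooled respondent share is:
  (160/480)×48.6 + (60/480)×53.8 + (120/480)×88.5 + (140/480)×43 = 57.5917%
Post-stratified estimate weights by population shares:
  0.13×48.6 + 0.29×53.8 + 0.43×88.5 + 0.15×43 = 66.425%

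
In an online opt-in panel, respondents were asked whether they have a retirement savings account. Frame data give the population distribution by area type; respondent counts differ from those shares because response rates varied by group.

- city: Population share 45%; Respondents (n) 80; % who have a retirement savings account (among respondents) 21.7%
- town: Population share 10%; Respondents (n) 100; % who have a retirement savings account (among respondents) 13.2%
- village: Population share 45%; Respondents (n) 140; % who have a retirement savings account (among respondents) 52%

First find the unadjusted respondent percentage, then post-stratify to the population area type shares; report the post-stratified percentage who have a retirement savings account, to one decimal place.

34.5%

Without adjustment, the pooled respondent share is:
  (80/320)×21.7 + (100/320)×13.2 + (140/320)×52 = 32.3%
Post-stratified estimate weights by population shares:
  0.45×21.7 + 0.1×13.2 + 0.45×52 = 34.485%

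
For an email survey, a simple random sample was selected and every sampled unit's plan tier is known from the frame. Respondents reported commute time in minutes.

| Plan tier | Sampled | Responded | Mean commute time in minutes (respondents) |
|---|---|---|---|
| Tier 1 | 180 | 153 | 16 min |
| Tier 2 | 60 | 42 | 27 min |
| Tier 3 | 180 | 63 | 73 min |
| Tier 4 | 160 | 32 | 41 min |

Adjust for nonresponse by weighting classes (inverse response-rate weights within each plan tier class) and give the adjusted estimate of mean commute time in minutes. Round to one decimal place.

Response rates by class: Tier 1 153/180 = 85%, Tier 2 42/60 = 70%, Tier 3 63/180 = 35%, Tier 4 32/160 = 20%.
With weight = n_sampled/n_responded per class, the weighted class total is n_sampled:
  Tier 1: 180 × 16 = 2880
  Tier 2: 60 × 27 = 1620
  Tier 3: 180 × 73 = 13,140
  Tier 4: 160 × 41 = 6560
Adjusted estimate = 24,200 / 580 = 41.7241 → 41.7.

41.7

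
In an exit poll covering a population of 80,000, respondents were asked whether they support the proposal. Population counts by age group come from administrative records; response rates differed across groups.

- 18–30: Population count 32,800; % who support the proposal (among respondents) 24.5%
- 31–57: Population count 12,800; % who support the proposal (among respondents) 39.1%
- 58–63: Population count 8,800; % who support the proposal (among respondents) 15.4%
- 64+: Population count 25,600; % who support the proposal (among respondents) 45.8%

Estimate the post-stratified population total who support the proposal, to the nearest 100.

26,100

Estimated count per cell = population count × respondent percentage:
  18–30: 32,800 × 24.5% = 8036
  31–57: 12,800 × 39.1% = 5004.8
  58–63: 8,800 × 15.4% = 1355.2
  64+: 25,600 × 45.8% = 11724.8
Estimated total = 26120.8 → 26,100.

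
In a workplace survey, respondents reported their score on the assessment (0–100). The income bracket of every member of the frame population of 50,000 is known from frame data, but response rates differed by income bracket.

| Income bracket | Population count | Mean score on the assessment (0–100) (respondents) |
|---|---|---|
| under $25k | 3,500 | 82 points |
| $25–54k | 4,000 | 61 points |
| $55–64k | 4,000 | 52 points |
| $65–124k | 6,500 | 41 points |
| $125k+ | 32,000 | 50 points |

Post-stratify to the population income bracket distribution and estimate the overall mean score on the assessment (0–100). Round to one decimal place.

Weight each group's respondent value by its population share:
  under $25k: (3,500/50,000) × 82 = 5.74
  $25–54k: (4,000/50,000) × 61 = 4.88
  $55–64k: (4,000/50,000) × 52 = 4.16
  $65–124k: (6,500/50,000) × 41 = 5.33
  $125k+: (32,000/50,000) × 50 = 32
Post-stratified estimate = 52.11 → 52.1.

52.1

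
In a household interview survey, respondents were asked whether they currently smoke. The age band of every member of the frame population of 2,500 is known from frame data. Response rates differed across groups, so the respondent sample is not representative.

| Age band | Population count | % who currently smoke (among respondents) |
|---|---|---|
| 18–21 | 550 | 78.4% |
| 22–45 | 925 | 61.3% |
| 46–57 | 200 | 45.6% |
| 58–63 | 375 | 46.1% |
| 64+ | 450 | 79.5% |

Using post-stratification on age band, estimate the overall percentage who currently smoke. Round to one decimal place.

64.8%

Each cell contributes population-share × respondent value:
  18–21: (550/2,500) × 78.4 = 17.248
  22–45: (925/2,500) × 61.3 = 22.681
  46–57: (200/2,500) × 45.6 = 3.648
  58–63: (375/2,500) × 46.1 = 6.915
  64+: (450/2,500) × 79.5 = 14.31
Post-stratified estimate = 64.802 → 64.8%.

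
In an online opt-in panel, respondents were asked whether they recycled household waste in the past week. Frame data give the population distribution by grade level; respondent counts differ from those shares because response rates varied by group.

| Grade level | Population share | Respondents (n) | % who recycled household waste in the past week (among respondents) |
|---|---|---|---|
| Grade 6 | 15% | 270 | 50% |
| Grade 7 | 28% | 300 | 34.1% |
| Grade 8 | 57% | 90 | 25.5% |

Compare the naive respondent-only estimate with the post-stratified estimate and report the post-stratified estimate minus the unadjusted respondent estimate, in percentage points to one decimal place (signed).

-7.8 percentage points

Naive respondent-only estimate (weights = respondent counts):
  (270/660)×50 + (300/660)×34.1 + (90/660)×25.5 = 39.4318%
Post-stratified estimate weights by population shares:
  0.15×50 + 0.28×34.1 + 0.57×25.5 = 31.583%
Difference = 31.583 − 39.4318 = -7.8488 pp.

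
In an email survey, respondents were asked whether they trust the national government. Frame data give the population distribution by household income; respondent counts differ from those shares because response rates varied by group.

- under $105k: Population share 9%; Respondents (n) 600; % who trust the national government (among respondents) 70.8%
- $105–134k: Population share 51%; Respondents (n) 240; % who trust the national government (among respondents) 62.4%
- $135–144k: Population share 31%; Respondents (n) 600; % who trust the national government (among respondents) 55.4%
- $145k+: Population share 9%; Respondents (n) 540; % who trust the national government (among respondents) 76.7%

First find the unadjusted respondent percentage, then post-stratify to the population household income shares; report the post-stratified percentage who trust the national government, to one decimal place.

62.3%

Naive respondent-only estimate (weights = respondent counts):
  (600/1980)×70.8 + (240/1980)×62.4 + (600/1980)×55.4 + (540/1980)×76.7 = 66.7242%
Post-stratified estimate weights by population shares:
  0.09×70.8 + 0.51×62.4 + 0.31×55.4 + 0.09×76.7 = 62.273%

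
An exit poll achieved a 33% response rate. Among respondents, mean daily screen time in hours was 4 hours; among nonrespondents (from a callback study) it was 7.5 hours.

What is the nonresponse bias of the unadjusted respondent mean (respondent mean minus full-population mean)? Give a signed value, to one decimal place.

Nonresponse fraction = 1 − 0.33 = 0.67.
Bias = (nonresponse fraction) × (respondent mean − nonrespondent mean)
     = 0.67 × (4 − 7.5) = 0.67 × -3.5 = -2.345.

-2.3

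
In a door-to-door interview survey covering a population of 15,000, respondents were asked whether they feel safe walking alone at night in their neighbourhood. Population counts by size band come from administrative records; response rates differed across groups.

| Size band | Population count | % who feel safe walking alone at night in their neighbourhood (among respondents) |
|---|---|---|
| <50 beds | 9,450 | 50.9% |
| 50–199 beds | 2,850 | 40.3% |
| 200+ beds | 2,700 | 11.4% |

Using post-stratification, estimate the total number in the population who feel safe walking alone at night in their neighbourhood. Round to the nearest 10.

Estimated count per cell = population count × respondent percentage:
  <50 beds: 9,450 × 50.9% = 4810.05
  50–199 beds: 2,850 × 40.3% = 1148.55
  200+ beds: 2,700 × 11.4% = 307.8
Estimated total = 6266.4 → 6,270.

6,270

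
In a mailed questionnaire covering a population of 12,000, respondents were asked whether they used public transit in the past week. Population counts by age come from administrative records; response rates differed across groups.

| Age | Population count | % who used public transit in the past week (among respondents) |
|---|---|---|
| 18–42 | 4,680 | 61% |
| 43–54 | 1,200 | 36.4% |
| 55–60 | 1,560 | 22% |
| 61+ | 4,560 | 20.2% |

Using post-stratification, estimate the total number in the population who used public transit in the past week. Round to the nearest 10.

Apply each group's respondent rate to its population count:
  18–42: 4,680 × 61% = 2854.8
  43–54: 1,200 × 36.4% = 436.8
  55–60: 1,560 × 22% = 343.2
  61+: 4,560 × 20.2% = 921.12
Estimated total = 4555.92 → 4,560.

4,560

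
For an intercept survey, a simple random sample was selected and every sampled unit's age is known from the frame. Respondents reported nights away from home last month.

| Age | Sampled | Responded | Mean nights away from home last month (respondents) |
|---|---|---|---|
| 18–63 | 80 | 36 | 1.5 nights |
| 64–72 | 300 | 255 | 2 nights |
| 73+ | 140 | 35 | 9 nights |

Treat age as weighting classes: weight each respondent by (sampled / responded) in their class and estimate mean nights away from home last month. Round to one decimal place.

Response rates by class: 18–63 36/80 = 45%, 64–72 255/300 = 85%, 73+ 35/140 = 25%.
Each respondent's weight = sampled/responded in their class; summing within a class gives n_sampled, so:
  18–63: 80 × 1.5 = 120
  64–72: 300 × 2 = 600
  73+: 140 × 9 = 1260
Adjusted estimate = 1980 / 520 = 3.80769 → 3.8.

3.8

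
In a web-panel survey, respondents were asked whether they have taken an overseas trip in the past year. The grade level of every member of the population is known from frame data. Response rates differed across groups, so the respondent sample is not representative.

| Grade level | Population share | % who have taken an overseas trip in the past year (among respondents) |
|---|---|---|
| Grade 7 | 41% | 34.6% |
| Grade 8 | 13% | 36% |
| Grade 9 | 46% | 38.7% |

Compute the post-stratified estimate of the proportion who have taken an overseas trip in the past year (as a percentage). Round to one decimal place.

36.7%

Each cell contributes population-share × respondent value:
  Grade 7: 0.41 × 34.6 = 14.186
  Grade 8: 0.13 × 36 = 4.68
  Grade 9: 0.46 × 38.7 = 17.802
Post-stratified estimate = 36.668 → 36.7%.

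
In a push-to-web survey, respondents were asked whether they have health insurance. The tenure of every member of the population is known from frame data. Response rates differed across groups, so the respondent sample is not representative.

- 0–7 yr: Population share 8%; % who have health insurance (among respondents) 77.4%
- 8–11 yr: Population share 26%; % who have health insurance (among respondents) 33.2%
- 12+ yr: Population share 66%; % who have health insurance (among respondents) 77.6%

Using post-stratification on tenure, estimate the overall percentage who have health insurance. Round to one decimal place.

66.0%

Each cell contributes population-share × respondent value:
  0–7 yr: 0.08 × 77.4 = 6.192
  8–11 yr: 0.26 × 33.2 = 8.632
  12+ yr: 0.66 × 77.6 = 51.216
Post-stratified estimate = 66.04 → 66.0%.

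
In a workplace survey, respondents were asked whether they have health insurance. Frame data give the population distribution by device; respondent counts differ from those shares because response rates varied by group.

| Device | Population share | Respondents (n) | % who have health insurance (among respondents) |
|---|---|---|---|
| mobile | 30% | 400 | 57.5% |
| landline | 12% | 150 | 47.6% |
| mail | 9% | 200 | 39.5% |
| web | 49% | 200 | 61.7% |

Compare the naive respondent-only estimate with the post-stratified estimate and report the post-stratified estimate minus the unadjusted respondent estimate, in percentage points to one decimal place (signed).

+3.7 percentage points

Unadjusted (pooled respondent) estimate weights by respondent counts:
  (400/950)×57.5 + (150/950)×47.6 + (200/950)×39.5 + (200/950)×61.7 = 53.0316%
Reweighting by population device shares:
  0.3×57.5 + 0.12×47.6 + 0.09×39.5 + 0.49×61.7 = 56.75%
Difference = 56.75 − 53.0316 = 3.7184 pp.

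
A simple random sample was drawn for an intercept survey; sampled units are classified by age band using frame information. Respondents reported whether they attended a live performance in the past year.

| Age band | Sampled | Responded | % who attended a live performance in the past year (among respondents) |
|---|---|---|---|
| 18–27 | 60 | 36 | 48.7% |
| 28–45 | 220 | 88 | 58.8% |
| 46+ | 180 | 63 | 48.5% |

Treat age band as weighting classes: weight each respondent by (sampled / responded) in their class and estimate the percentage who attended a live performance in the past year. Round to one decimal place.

Class response rates: 18–27 36/60 = 60%, 28–45 88/220 = 40%, 46+ 63/180 = 35%.
Inverse-response-rate weighting restores each class to its sampled count, so class totals weight by n_sampled:
  18–27: 60 × 48.7 = 2922
  28–45: 220 × 58.8 = 12,936
  46+: 180 × 48.5 = 8730
Adjusted estimate = 24,588 / 460 = 53.4522 → 53.5%.

53.5%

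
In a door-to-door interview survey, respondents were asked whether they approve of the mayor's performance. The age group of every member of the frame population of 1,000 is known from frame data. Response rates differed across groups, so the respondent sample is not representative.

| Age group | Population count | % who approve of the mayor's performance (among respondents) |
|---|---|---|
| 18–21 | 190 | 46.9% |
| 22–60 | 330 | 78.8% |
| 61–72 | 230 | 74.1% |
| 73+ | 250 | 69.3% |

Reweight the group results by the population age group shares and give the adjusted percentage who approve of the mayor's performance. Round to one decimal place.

Post-stratification weights by population share, not respondent share:
  18–21: (190/1,000) × 46.9 = 8.911
  22–60: (330/1,000) × 78.8 = 26.004
  61–72: (230/1,000) × 74.1 = 17.043
  73+: (250/1,000) × 69.3 = 17.325
Post-stratified estimate = 69.283 → 69.3%.

69.3%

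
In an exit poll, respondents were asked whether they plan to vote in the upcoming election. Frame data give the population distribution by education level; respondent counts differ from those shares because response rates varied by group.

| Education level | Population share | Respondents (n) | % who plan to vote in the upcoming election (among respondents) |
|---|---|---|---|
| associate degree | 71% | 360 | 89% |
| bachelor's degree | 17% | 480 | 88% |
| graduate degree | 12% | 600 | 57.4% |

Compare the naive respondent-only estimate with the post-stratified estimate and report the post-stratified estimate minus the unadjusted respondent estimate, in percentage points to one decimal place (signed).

+9.5 percentage points

Naive respondent-only estimate (weights = respondent counts):
  (360/1440)×89 + (480/1440)×88 + (600/1440)×57.4 = 75.5%
Post-stratifying to population shares instead:
  0.71×89 + 0.17×88 + 0.12×57.4 = 85.038%
Difference = 85.038 − 75.5 = 9.538 pp.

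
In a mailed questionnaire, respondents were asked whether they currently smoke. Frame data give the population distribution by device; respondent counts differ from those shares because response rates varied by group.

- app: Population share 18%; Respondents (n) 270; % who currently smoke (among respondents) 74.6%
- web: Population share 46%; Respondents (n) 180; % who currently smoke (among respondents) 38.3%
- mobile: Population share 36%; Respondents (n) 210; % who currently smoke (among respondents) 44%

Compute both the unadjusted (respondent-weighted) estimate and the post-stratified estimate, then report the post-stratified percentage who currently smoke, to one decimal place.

Naive respondent-only estimate (weights = respondent counts):
  (270/660)×74.6 + (180/660)×38.3 + (210/660)×44 = 54.9636%
Post-stratifying to population shares instead:
  0.18×74.6 + 0.46×38.3 + 0.36×44 = 46.886%

46.9%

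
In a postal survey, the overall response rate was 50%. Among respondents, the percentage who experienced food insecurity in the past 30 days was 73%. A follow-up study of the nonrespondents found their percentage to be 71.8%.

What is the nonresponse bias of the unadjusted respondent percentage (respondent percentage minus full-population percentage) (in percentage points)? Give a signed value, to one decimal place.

Nonresponse fraction = 1 − 0.5 = 0.5.
Bias = (nonresponse fraction) × (respondent percentage − nonrespondent percentage)
     = 0.5 × (73 − 71.8) = 0.5 × 1.2 = 0.6.

+0.6 percentage points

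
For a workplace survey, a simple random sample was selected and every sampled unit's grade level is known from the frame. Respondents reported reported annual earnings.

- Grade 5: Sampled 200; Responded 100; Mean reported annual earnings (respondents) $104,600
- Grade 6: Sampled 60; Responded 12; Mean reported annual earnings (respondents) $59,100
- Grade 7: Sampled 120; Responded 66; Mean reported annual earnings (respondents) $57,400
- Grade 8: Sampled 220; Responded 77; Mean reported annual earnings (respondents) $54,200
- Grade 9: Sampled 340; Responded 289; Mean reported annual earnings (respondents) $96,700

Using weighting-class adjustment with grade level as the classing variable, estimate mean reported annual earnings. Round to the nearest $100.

$81,000

Response rates by class: Grade 5 100/200 = 50%, Grade 6 12/60 = 20%, Grade 7 66/120 = 55%, Grade 8 77/220 = 35%, Grade 9 289/340 = 85%.
Weighting each respondent by the inverse class response rate inflates each class back to its sampled size, so the class weight is n_sampled:
  Grade 5: 200 × 104,600 = 20,920,000
  Grade 6: 60 × 59,100 = 3,546,000
  Grade 7: 120 × 57,400 = 6,888,000
  Grade 8: 220 × 54,200 = 11,924,000
  Grade 9: 340 × 96,700 = 32,878,000
Adjusted estimate = 76,156,000 / 940 = 81017 → $81,000.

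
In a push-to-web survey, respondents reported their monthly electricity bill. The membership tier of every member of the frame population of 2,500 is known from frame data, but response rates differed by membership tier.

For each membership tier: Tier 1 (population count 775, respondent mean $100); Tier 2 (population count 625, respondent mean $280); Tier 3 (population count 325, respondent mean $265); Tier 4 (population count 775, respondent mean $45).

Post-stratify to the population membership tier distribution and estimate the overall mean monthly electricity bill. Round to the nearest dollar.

Weight each group's respondent value by its population share:
  Tier 1: (775/2,500) × 100 = 31
  Tier 2: (625/2,500) × 280 = 70
  Tier 3: (325/2,500) × 265 = 34.45
  Tier 4: (775/2,500) × 45 = 13.95
Post-stratified estimate = 149.4 → $149.

$149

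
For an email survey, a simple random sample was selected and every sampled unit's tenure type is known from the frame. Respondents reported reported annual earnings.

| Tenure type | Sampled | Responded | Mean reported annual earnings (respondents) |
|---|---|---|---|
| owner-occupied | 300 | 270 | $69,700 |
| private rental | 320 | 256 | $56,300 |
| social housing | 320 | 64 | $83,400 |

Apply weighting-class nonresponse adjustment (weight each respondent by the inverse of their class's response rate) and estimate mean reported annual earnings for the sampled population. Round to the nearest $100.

Class response rates: owner-occupied 270/300 = 90%, private rental 256/320 = 80%, social housing 64/320 = 20%.
Inverse-response-rate weighting restores each class to its sampled count, so class totals weight by n_sampled:
  owner-occupied: 300 × 69,700 = 20,910,000
  private rental: 320 × 56,300 = 18,016,000
  social housing: 320 × 83,400 = 26,688,000
Adjusted estimate = 65,614,000 / 940 = 69802.1 → $69,800.

$69,800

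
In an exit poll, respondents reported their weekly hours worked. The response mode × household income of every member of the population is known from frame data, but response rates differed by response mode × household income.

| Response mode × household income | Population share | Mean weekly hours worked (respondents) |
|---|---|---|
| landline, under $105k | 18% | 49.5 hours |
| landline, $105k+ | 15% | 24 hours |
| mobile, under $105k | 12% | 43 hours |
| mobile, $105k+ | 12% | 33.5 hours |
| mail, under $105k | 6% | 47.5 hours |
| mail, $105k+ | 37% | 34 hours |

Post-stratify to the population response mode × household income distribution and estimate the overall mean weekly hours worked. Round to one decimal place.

Weight each group's respondent value by its population share:
  landline, under $105k: 0.18 × 49.5 = 8.91
  landline, $105k+: 0.15 × 24 = 3.6
  mobile, under $105k: 0.12 × 43 = 5.16
  mobile, $105k+: 0.12 × 33.5 = 4.02
  mail, under $105k: 0.06 × 47.5 = 2.85
  mail, $105k+: 0.37 × 34 = 12.58
Post-stratified estimate = 37.12 → 37.1.

37.1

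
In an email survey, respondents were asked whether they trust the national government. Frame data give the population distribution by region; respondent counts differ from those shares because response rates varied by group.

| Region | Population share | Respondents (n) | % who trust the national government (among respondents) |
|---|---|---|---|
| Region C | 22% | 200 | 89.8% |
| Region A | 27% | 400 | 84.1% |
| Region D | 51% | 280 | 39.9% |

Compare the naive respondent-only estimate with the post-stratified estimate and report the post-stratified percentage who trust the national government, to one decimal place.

62.8%

Naive respondent-only estimate (weights = respondent counts):
  (200/880)×89.8 + (400/880)×84.1 + (280/880)×39.9 = 71.3318%
Reweighting by population region shares:
  0.22×89.8 + 0.27×84.1 + 0.51×39.9 = 62.812%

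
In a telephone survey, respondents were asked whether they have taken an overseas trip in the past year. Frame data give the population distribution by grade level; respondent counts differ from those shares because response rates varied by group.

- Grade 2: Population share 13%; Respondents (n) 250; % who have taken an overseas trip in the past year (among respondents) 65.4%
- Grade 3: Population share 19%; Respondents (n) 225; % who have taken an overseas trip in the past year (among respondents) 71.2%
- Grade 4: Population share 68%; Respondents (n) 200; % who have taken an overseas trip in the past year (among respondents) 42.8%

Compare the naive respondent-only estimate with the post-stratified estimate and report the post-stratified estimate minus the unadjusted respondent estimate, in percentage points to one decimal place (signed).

-9.5 percentage points

Without adjustment, the pooled respondent share is:
  (250/675)×65.4 + (225/675)×71.2 + (200/675)×42.8 = 60.637%
Reweighting by population grade level shares:
  0.13×65.4 + 0.19×71.2 + 0.68×42.8 = 51.134%
Difference = 51.134 − 60.637 = -9.503 pp.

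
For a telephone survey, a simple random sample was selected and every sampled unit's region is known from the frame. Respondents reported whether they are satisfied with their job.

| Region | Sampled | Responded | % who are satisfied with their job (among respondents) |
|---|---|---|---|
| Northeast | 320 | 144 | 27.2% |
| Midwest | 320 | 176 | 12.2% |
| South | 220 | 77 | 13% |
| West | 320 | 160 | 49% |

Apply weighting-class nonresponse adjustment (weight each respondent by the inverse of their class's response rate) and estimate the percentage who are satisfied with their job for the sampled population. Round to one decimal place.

26.4%

Response rates by class: Northeast 144/320 = 45%, Midwest 176/320 = 55%, South 77/220 = 35%, West 160/320 = 50%.
With weight = n_sampled/n_responded per class, the weighted class total is n_sampled:
  Northeast: 320 × 27.2 = 8704
  Midwest: 320 × 12.2 = 3904
  South: 220 × 13 = 2860
  West: 320 × 49 = 15,680
Adjusted estimate = 31,148 / 1,180 = 26.3966 → 26.4%.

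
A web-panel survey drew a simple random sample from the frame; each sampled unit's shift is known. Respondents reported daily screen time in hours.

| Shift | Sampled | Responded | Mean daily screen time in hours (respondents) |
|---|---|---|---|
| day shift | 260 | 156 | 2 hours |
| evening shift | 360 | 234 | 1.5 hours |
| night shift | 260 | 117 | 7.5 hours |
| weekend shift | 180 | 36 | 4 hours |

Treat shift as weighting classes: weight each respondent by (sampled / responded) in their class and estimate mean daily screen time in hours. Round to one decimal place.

Response rates by class: day shift 156/260 = 60%, evening shift 234/360 = 65%, night shift 117/260 = 45%, weekend shift 36/180 = 20%.
Weighting each respondent by the inverse class response rate inflates each class back to its sampled size, so the class weight is n_sampled:
  day shift: 260 × 2 = 520
  evening shift: 360 × 1.5 = 540
  night shift: 260 × 7.5 = 1950
  weekend shift: 180 × 4 = 720
Adjusted estimate = 3730 / 1,060 = 3.51887 → 3.5.

3.5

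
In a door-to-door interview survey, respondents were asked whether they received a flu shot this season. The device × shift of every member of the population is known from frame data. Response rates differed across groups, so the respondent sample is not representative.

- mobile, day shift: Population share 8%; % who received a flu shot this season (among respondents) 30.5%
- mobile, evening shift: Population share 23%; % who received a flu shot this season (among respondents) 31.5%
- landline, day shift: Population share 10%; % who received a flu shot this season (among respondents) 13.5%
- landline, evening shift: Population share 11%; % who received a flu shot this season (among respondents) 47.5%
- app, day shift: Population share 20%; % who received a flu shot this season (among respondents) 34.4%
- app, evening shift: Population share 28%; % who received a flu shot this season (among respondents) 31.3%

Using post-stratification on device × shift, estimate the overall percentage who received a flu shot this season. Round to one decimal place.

Weight each group's respondent value by its population share:
  mobile, day shift: 0.08 × 30.5 = 2.44
  mobile, evening shift: 0.23 × 31.5 = 7.245
  landline, day shift: 0.1 × 13.5 = 1.35
  landline, evening shift: 0.11 × 47.5 = 5.225
  app, day shift: 0.2 × 34.4 = 6.88
  app, evening shift: 0.28 × 31.3 = 8.764
Post-stratified estimate = 31.904 → 31.9%.

31.9%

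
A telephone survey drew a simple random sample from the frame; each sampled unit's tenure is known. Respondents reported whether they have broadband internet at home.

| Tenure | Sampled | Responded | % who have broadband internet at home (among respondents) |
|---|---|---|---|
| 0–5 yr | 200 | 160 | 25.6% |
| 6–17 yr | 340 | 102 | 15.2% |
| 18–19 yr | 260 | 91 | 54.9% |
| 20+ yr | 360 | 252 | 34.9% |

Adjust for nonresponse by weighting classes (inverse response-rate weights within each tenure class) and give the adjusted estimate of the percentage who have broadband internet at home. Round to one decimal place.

32.0%

Class response rates: 0–5 yr 160/200 = 80%, 6–17 yr 102/340 = 30%, 18–19 yr 91/260 = 35%, 20+ yr 252/360 = 70%.
Inverse-response-rate weighting restores each class to its sampled count, so class totals weight by n_sampled:
  0–5 yr: 200 × 25.6 = 5120
  6–17 yr: 340 × 15.2 = 5168
  18–19 yr: 260 × 54.9 = 14,274
  20+ yr: 360 × 34.9 = 12,564
Adjusted estimate = 37,126 / 1,160 = 32.0052 → 32.0%.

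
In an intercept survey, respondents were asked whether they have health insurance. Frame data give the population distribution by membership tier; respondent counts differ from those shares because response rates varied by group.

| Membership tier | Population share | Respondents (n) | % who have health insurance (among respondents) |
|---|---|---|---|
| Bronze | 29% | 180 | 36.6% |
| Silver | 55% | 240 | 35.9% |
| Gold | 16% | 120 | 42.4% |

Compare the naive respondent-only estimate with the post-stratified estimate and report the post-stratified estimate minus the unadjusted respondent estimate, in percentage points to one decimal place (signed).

Without adjustment, the pooled respondent share is:
  (180/540)×36.6 + (240/540)×35.9 + (120/540)×42.4 = 37.5778%
Post-stratifying to population shares instead:
  0.29×36.6 + 0.55×35.9 + 0.16×42.4 = 37.143%
Difference = 37.143 − 37.5778 = -0.4348 pp.

-0.4 percentage points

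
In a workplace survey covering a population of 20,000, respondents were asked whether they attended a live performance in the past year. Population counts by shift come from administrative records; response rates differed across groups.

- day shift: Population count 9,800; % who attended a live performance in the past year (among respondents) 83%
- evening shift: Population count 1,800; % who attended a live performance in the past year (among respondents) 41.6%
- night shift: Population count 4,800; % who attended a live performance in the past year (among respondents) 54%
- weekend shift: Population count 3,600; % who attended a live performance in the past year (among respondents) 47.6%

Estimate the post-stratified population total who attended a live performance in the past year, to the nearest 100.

Each cell contributes its population count × the respondent rate:
  day shift: 9,800 × 83% = 8134
  evening shift: 1,800 × 41.6% = 748.8
  night shift: 4,800 × 54% = 2592
  weekend shift: 3,600 × 47.6% = 1713.6
Estimated total = 13188.4 → 13,200.

13,200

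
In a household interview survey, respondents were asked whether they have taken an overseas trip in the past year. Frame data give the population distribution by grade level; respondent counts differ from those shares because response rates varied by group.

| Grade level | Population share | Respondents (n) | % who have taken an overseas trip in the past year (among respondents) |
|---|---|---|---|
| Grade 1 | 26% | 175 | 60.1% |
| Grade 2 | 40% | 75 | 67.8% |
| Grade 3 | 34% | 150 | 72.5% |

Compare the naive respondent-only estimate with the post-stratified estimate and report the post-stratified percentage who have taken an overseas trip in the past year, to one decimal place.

Naive respondent-only estimate (weights = respondent counts):
  (175/400)×60.1 + (75/400)×67.8 + (150/400)×72.5 = 66.1937%
Post-stratified estimate weights by population shares:
  0.26×60.1 + 0.4×67.8 + 0.34×72.5 = 67.396%

67.4%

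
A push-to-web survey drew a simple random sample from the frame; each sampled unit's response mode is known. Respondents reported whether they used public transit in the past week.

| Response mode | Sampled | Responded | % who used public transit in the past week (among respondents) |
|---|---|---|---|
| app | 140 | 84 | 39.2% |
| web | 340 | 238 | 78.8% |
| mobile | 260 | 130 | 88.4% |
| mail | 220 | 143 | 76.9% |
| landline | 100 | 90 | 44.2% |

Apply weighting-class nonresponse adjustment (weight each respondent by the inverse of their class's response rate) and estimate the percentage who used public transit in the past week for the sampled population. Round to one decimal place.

Class response rates: app 84/140 = 60%, web 238/340 = 70%, mobile 130/260 = 50%, mail 143/220 = 65%, landline 90/100 = 90%.
Inverse-response-rate weighting restores each class to its sampled count, so class totals weight by n_sampled:
  app: 140 × 39.2 = 5488
  web: 340 × 78.8 = 26,792
  mobile: 260 × 88.4 = 22,984
  mail: 220 × 76.9 = 16,918
  landline: 100 × 44.2 = 4420
Adjusted estimate = 76,602 / 1,060 = 72.266 → 72.3%.

72.3%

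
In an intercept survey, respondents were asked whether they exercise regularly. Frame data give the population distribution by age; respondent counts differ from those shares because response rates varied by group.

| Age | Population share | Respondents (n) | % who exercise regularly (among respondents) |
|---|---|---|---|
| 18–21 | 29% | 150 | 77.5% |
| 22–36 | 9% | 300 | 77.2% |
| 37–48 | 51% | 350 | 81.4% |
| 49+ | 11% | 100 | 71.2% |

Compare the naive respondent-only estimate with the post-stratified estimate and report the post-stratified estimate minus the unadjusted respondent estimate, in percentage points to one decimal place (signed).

+0.6 percentage points

Unadjusted (pooled respondent) estimate weights by respondent counts:
  (150/900)×77.5 + (300/900)×77.2 + (350/900)×81.4 + (100/900)×71.2 = 78.2167%
Reweighting by population age shares:
  0.29×77.5 + 0.09×77.2 + 0.51×81.4 + 0.11×71.2 = 78.769%
Difference = 78.769 − 78.2167 = 0.5523 pp.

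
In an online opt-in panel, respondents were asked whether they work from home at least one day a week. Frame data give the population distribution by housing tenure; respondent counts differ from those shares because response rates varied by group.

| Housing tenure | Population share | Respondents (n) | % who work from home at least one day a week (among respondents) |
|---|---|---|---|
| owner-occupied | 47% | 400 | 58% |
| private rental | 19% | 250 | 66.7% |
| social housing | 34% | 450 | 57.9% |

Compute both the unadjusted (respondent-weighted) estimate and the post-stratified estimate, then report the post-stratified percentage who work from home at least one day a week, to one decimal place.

59.6%

Without adjustment, the pooled respondent share is:
  (400/1100)×58 + (250/1100)×66.7 + (450/1100)×57.9 = 59.9364%
Post-stratifying to population shares instead:
  0.47×58 + 0.19×66.7 + 0.34×57.9 = 59.619%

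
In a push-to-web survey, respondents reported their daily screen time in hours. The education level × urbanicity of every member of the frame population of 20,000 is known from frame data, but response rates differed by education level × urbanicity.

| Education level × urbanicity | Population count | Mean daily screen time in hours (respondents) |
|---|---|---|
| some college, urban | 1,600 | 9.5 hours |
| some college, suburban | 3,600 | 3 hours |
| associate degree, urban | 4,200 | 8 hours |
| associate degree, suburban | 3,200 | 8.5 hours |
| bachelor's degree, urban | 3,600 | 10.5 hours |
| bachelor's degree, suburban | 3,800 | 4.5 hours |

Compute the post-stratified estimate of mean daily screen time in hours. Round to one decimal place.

7.1

Reweight to the known education level × urbanicity distribution:
  some college, urban: (1,600/20,000) × 9.5 = 0.76
  some college, suburban: (3,600/20,000) × 3 = 0.54
  associate degree, urban: (4,200/20,000) × 8 = 1.68
  associate degree, suburban: (3,200/20,000) × 8.5 = 1.36
  bachelor's degree, urban: (3,600/20,000) × 10.5 = 1.89
  bachelor's degree, suburban: (3,800/20,000) × 4.5 = 0.855
Post-stratified estimate = 7.085 → 7.1.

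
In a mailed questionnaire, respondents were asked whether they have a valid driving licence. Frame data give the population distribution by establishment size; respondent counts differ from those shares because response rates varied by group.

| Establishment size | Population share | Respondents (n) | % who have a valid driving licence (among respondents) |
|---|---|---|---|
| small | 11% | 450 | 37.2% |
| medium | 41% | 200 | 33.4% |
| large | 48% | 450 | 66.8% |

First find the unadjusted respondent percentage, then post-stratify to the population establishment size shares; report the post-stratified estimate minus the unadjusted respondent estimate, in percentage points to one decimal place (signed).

Naive respondent-only estimate (weights = respondent counts):
  (450/1100)×37.2 + (200/1100)×33.4 + (450/1100)×66.8 = 48.6182%
Post-stratified estimate weights by population shares:
  0.11×37.2 + 0.41×33.4 + 0.48×66.8 = 49.85%
Difference = 49.85 − 48.6182 = 1.2318 pp.

+1.2 percentage points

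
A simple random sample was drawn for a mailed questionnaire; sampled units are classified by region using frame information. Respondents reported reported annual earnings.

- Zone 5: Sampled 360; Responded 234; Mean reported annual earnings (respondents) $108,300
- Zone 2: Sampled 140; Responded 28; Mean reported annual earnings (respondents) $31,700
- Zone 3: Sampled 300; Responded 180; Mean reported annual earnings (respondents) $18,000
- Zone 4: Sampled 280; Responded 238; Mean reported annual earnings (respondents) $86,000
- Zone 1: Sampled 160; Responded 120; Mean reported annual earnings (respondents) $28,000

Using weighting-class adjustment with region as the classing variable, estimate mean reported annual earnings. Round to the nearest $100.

Class response rates: Zone 5 234/360 = 65%, Zone 2 28/140 = 20%, Zone 3 180/300 = 60%, Zone 4 238/280 = 85%, Zone 1 120/160 = 75%.
Weighting each respondent by the inverse class response rate inflates each class back to its sampled size, so the class weight is n_sampled:
  Zone 5: 360 × 108,300 = 38,988,000
  Zone 2: 140 × 31,700 = 4,438,000
  Zone 3: 300 × 18,000 = 5,400,000
  Zone 4: 280 × 86,000 = 24,080,000
  Zone 1: 160 × 28,000 = 4,480,000
Adjusted estimate = 77,386,000 / 1,240 = 62408.1 → $62,400.

$62,400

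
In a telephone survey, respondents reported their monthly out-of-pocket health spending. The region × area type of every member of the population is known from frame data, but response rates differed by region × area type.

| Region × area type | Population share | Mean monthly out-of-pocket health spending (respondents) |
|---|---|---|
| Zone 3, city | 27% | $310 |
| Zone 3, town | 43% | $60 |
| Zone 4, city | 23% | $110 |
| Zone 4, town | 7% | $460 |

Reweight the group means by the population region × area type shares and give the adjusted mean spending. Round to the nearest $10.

Each cell contributes population-share × respondent value:
  Zone 3, city: 0.27 × 310 = 83.7
  Zone 3, town: 0.43 × 60 = 25.8
  Zone 4, city: 0.23 × 110 = 25.3
  Zone 4, town: 0.07 × 460 = 32.2
Post-stratified estimate = 167 → $170.

$170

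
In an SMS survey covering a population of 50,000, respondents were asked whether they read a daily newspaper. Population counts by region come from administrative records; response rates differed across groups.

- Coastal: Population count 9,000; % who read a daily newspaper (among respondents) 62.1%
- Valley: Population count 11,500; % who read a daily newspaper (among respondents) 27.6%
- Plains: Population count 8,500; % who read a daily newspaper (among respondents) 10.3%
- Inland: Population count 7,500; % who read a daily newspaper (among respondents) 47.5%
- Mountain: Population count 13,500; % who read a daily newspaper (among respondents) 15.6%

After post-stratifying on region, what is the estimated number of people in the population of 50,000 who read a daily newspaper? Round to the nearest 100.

Apply each group's respondent rate to its population count:
  Coastal: 9,000 × 62.1% = 5589
  Valley: 11,500 × 27.6% = 3174
  Plains: 8,500 × 10.3% = 875.5
  Inland: 7,500 × 47.5% = 3562.5
  Mountain: 13,500 × 15.6% = 2106
Estimated total = 15,307 → 15,300.

15,300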